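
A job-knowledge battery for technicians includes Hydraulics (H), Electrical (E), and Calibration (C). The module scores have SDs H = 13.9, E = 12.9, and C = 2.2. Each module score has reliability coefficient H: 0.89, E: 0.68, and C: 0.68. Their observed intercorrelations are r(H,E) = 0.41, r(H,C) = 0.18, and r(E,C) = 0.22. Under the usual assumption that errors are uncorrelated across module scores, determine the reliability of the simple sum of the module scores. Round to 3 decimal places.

Var(H+E+C) = 13.9² + 12.9² + 2.2² + 2·[13.9·12.9·0.41 + 13.9·2.2·0.18 + 12.9·2.2·0.22] = 364.46 + 170.53 = 534.99.
With uncorrelated errors the cross-covariances are all true-score covariance, so they carry over unchanged; only the diagonal terms shrink to ρᵢσᵢ².
True-score variance = [13.9²·0.89 + 12.9²·0.68 + 2.2²·0.68] + 170.53 = 288.407 + 170.53 = 458.937.
Reliability = 458.937 / 534.99 = 0.858.

0.858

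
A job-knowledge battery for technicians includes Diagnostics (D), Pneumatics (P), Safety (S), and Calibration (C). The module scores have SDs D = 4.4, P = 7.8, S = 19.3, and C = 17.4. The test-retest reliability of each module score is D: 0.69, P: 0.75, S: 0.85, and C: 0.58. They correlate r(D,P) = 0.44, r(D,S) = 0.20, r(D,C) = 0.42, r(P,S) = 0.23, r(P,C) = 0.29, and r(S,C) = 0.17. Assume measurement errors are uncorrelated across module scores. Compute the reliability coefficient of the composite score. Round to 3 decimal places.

0.822

Var(D+P+S+C) = 4.4² + 7.8² + 19.3² + 17.4² + 2·[4.4·7.8·0.44 + 4.4·19.3·0.20 + 4.4·17.4·0.42 + 7.8·19.3·0.23 + 7.8·17.4·0.29 + 19.3·17.4·0.17] = 755.45 + 390.625 = 1146.07.
Because errors are independent across components, Cov(Tᵢ,Tⱼ) = Cov(Xᵢ,Xⱼ); the off-diagonal part of the true-score variance is the same as above.
True-score variance = [4.4²·0.69 + 7.8²·0.75 + 19.3²·0.85 + 17.4²·0.58] + 390.625 = 551.206 + 390.625 = 941.83.
Reliability = 941.83 / 1146.07 = 0.822.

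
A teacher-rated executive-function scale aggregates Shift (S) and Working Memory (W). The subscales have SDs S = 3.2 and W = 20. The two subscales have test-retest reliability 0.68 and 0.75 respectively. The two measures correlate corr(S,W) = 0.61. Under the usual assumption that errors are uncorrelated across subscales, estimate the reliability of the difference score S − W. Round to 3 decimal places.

Var(S−W) = 3.2² + 20² − 2·3.2·20·0.61 = 410.24 − 78.08 = 332.16.
With uncorrelated errors the cross-covariances are all true-score covariance, so they carry over unchanged; only the diagonal terms shrink to ρᵢσᵢ².
True-score variance = [3.2²·0.68 + 20²·0.75] − 78.08 = 306.963 − 78.08 = 228.883.
Reliability = 228.883 / 332.16 = 0.689.

0.689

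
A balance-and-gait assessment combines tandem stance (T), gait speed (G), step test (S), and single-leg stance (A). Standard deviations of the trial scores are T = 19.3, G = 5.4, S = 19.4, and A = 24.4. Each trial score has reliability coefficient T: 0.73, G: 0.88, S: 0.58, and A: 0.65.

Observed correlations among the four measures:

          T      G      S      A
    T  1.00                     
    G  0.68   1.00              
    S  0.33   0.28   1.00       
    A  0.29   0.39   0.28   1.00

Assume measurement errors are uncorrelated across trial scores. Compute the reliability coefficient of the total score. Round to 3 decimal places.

0.809

Var(T+G+S+A) = 19.3² + 5.4² + 19.4² + 24.4² + 2·[19.3·5.4·0.68 + 19.3·19.4·0.33 + 19.3·24.4·0.29 + 5.4·19.4·0.28 + 5.4·24.4·0.39 + 19.4·24.4·0.28] = 1373.37 + 1088.51 = 2461.88.
With uncorrelated errors the cross-covariances are all true-score covariance, so they carry over unchanged; only the diagonal terms shrink to ρᵢσᵢ².
True-score variance = [19.3²·0.73 + 5.4²·0.88 + 19.4²·0.58 + 24.4²·0.65] + 1088.51 = 902.851 + 1088.51 = 1991.36.
Reliability = 1991.36 / 2461.88 = 0.809.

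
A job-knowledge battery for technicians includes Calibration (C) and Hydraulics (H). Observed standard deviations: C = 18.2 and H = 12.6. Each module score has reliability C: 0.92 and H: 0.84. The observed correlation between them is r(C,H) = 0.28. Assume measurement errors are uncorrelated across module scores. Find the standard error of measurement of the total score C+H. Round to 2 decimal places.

Var(total) = 490 + 128.419 = 618.419.
True-score variance = 438.099 + 128.419 = 566.518, so reliability = 0.9161.
Error variance = 618.419 − 566.518 = 51.9008; SEM = √51.9008 = 7.20.

7.20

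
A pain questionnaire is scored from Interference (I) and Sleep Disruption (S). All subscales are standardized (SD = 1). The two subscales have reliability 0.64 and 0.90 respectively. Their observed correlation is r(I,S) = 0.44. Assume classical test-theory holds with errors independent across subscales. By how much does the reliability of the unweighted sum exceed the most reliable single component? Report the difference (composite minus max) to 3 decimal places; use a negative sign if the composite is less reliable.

Var(sum) = 2 + 0.88 = 2.88; true-score variance = 1.54 + 0.88 = 2.42; composite reliability = 0.8403.
Max component reliability = 0.9000.
Difference = 0.8403 − 0.9000 = -0.060.

-0.060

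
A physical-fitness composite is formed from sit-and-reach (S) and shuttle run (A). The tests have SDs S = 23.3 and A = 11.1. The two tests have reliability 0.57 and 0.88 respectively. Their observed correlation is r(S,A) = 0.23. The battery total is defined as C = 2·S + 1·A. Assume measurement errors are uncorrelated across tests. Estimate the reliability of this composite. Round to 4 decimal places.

0.6255

Var(C) = 2²·23.3² + 11.1² + 2·[2·23.3·11.1·0.23] = 2294.77 + 237.94 = 2532.71.
Because errors are independent across components, Cov(Tᵢ,Tⱼ) = Cov(Xᵢ,Xⱼ); the off-diagonal part of the true-score variance is the same as above.
True-score variance = [2²·23.3²·0.57 + 11.1²·0.88] + 237.94 = 1346.21 + 237.94 = 1584.15.
Reliability = 1584.15 / 2532.71 = 0.6255.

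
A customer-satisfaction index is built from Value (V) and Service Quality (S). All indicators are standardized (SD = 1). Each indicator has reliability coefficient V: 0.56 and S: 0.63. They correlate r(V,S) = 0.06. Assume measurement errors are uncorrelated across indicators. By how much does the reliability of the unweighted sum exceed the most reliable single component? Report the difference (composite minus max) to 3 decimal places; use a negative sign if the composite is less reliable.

-0.012

Var(sum) = 2 + 0.12 = 2.12; true-score variance = 1.19 + 0.12 = 1.31; composite reliability = 0.6179.
Max component reliability = 0.6300.
Difference = 0.6179 − 0.6300 = -0.012.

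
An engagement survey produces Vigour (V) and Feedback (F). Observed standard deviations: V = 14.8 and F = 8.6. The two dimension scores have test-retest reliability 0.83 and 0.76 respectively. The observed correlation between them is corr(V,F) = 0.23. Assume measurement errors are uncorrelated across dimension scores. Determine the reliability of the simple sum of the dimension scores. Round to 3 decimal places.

0.844

Var(V+F) = 14.8² + 8.6² + 2·[14.8·8.6·0.23] = 293 + 58.5488 = 351.549.
Because errors are independent across components, Cov(Tᵢ,Tⱼ) = Cov(Xᵢ,Xⱼ); the off-diagonal part of the true-score variance is the same as above.
True-score variance = [14.8²·0.83 + 8.6²·0.76] + 58.5488 = 238.013 + 58.5488 = 296.562.
Reliability = 296.562 / 351.549 = 0.844.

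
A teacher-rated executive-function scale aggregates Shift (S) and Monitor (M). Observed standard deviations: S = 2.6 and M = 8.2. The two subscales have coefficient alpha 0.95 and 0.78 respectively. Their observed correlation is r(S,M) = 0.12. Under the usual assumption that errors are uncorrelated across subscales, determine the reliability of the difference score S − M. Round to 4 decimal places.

0.7803

Var(S−M) = 2.6² + 8.2² − 2·2.6·8.2·0.12 = 74 − 5.1168 = 68.8832.
Because errors are independent across components, Cov(Tᵢ,Tⱼ) = Cov(Xᵢ,Xⱼ); the off-diagonal part of the true-score variance is the same as above.
True-score variance = [2.6²·0.95 + 8.2²·0.78] − 5.1168 = 58.8692 − 5.1168 = 53.7524.
Reliability = 53.7524 / 68.8832 = 0.7803.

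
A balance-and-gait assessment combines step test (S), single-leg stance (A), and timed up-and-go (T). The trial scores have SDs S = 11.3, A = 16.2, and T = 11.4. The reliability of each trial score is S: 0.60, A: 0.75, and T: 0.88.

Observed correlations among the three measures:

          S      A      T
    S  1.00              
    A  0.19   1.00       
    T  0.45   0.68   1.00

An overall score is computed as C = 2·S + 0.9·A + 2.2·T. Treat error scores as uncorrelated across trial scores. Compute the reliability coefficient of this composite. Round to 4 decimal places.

0.8660

Var(C) = 2²·11.3² + 0.9²·16.2² + 2.2²·11.4² + 2·[1.8·11.3·16.2·0.19 + 4.4·11.3·11.4·0.45 + 1.98·16.2·11.4·0.68] = 1352.34 + 1132.65 = 2484.99.
Under uncorrelated errors the observed covariances equal the true-score covariances, so only the own-variance terms attenuate.
True-score variance = [2²·11.3²·0.60 + 0.9²·16.2²·0.75 + 2.2²·11.4²·0.88] + 1132.65 = 1019.41 + 1132.65 = 2152.06.
Reliability = 2152.06 / 2484.99 = 0.8660.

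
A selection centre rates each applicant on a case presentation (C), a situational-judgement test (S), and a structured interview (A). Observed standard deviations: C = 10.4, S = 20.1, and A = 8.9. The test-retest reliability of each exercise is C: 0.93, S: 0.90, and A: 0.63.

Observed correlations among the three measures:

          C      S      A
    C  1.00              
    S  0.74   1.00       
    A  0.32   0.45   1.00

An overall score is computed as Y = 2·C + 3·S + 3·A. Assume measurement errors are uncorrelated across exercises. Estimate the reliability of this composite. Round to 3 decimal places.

Var(Y) = 2²·10.4² + 3²·20.1² + 3²·8.9² + 2·[6·10.4·20.1·0.74 + 6·10.4·8.9·0.32 + 9·20.1·8.9·0.45] = 4781.62 + 3660.71 = 8442.33.
Under uncorrelated errors the observed covariances equal the true-score covariances, so only the own-variance terms attenuate.
True-score variance = [2²·10.4²·0.93 + 3²·20.1²·0.90 + 3²·8.9²·0.63] + 3660.71 = 4123.96 + 3660.71 = 7784.67.
Reliability = 7784.67 / 8442.33 = 0.922.

0.922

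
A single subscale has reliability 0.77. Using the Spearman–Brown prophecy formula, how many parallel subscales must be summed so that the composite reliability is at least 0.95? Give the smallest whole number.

6

k ≥ ρ*(1−ρ₁)/(ρ₁(1−ρ*)) = 0.95·0.23 / (0.77·0.05) = 5.675.
Smallest integer k = 6.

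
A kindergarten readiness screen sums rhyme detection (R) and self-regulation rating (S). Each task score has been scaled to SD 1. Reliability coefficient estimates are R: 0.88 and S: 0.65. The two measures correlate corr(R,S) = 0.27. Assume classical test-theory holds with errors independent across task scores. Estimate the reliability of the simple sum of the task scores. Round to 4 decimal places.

0.8150

Var(R+S) = 2 + 2·[0.27] = 2 + 0.54 = 2.54.
Under uncorrelated errors the observed covariances equal the true-score covariances, so only the own-variance terms attenuate.
True-score variance = [0.88 + 0.65] + 0.54 = 1.53 + 0.54 = 2.07.
Reliability = 2.07 / 2.54 = 0.8150.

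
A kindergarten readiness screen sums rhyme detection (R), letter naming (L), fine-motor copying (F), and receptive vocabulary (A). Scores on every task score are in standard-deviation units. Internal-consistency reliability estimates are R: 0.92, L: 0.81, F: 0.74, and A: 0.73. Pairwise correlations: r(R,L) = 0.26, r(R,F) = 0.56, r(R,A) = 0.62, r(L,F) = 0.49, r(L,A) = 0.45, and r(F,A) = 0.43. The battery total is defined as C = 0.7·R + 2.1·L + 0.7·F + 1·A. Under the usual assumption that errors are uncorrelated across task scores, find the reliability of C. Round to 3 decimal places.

0.898

Var(C) = 0.7² + 2.1² + 0.7² + 1 + 2·[1.47·0.26 + 0.49·0.56 + 0.7·0.62 + 1.47·0.49 + 2.1·0.45 + 0.7·0.43] = 6.39 + 6.1138 = 12.5038.
Because errors are independent across components, Cov(Tᵢ,Tⱼ) = Cov(Xᵢ,Xⱼ); the off-diagonal part of the true-score variance is the same as above.
True-score variance = [0.7²·0.92 + 2.1²·0.81 + 0.7²·0.74 + 0.73] + 6.1138 = 5.1155 + 6.1138 = 11.2293.
Reliability = 11.2293 / 12.5038 = 0.898.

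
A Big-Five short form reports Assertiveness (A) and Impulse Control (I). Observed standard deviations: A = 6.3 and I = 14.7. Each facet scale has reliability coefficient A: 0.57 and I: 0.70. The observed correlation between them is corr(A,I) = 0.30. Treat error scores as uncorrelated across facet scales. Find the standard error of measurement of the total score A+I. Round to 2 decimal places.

9.05

Var(total) = 255.78 + 55.566 = 311.346.
True-score variance = 173.886 + 55.566 = 229.452, so reliability = 0.7370.
Error variance = 311.346 − 229.452 = 81.8937; SEM = √81.8937 = 9.05.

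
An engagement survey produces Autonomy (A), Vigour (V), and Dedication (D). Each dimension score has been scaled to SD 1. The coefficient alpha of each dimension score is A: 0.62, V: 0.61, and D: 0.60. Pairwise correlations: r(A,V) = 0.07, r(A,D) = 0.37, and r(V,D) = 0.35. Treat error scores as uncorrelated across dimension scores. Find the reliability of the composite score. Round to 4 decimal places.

Var(A+V+D) = 3 + 2·[0.07 + 0.37 + 0.35] = 3 + 1.58 = 4.58.
With uncorrelated errors the cross-covariances are all true-score covariance, so they carry over unchanged; only the diagonal terms shrink to ρᵢσᵢ².
True-score variance = [0.62 + 0.61 + 0.60] + 1.58 = 1.83 + 1.58 = 3.41.
Reliability = 3.41 / 4.58 = 0.7445.

0.7445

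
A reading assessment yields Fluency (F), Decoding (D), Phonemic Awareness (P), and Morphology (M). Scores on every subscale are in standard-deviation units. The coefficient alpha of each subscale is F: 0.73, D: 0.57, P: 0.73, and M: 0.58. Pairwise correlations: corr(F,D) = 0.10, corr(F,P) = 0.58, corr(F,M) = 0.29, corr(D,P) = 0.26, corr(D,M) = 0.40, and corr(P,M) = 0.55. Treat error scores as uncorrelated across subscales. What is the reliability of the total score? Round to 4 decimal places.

Var(F+D+P+M) = 4 + 2·[0.10 + 0.58 + 0.29 + 0.26 + 0.40 + 0.55] = 4 + 4.36 = 8.36.
Because errors are independent across components, Cov(Tᵢ,Tⱼ) = Cov(Xᵢ,Xⱼ); the off-diagonal part of the true-score variance is the same as above.
True-score variance = [0.73 + 0.57 + 0.73 + 0.58] + 4.36 = 2.61 + 4.36 = 6.97.
Reliability = 6.97 / 8.36 = 0.8337.

0.8337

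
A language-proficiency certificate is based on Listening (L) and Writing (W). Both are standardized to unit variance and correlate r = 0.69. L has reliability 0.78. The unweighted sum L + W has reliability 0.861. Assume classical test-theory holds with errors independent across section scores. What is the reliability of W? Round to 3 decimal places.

0.750

Var(L+W) = 2 + 2·0.69 = 3.380.
True-score variance = ρ_L + ρ_W + 2·0.69, so 0.861 = (0.78 + ρ_W + 1.38) / 3.380.
ρ_W = 0.861·3.380 − 0.78 − 1.38 = 0.750.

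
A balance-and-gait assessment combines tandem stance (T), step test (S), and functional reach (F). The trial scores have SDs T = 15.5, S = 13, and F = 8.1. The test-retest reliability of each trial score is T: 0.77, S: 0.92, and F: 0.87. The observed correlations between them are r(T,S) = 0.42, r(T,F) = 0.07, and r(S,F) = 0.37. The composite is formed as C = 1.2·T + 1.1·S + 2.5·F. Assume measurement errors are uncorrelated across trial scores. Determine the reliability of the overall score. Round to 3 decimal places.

Var(C) = 1.2²·15.5² + 1.1²·13² + 2.5²·8.1² + 2·[1.32·15.5·13·0.42 + 3·15.5·8.1·0.07 + 2.75·13·8.1·0.37] = 960.513 + 490.44 = 1450.95.
Because errors are independent across components, Cov(Tᵢ,Tⱼ) = Cov(Xᵢ,Xⱼ); the off-diagonal part of the true-score variance is the same as above.
True-score variance = [1.2²·15.5²·0.77 + 1.1²·13²·0.92 + 2.5²·8.1²·0.87] + 490.44 = 811.274 + 490.44 = 1301.71.
Reliability = 1301.71 / 1450.95 = 0.897.

0.897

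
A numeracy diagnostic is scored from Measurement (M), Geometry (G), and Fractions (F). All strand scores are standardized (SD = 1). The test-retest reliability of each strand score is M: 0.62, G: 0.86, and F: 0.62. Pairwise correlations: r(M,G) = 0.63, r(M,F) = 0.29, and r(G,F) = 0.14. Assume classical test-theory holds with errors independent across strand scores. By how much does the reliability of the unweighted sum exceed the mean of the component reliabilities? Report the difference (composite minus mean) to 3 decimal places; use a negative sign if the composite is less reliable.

0.124

Var(sum) = 3 + 2.12 = 5.12; true-score variance = 2.1 + 2.12 = 4.22; composite reliability = 0.8242.
Mean component reliability = 0.7000.
Difference = 0.8242 − 0.7000 = 0.124.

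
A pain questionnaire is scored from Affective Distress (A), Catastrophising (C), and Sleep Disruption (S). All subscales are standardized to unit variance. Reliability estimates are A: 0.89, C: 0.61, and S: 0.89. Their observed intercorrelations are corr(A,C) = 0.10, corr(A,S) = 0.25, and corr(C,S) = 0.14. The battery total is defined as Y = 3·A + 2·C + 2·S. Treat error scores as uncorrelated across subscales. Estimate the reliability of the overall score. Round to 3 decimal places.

0.866

Var(Y) = 3² + 2² + 2² + 2·[6·0.10 + 6·0.25 + 4·0.14] = 17 + 5.32 = 22.32.
With uncorrelated errors the cross-covariances are all true-score covariance, so they carry over unchanged; only the diagonal terms shrink to ρᵢσᵢ².
True-score variance = [3²·0.89 + 2²·0.61 + 2²·0.89] + 5.32 = 14.01 + 5.32 = 19.33.
Reliability = 19.33 / 22.32 = 0.866.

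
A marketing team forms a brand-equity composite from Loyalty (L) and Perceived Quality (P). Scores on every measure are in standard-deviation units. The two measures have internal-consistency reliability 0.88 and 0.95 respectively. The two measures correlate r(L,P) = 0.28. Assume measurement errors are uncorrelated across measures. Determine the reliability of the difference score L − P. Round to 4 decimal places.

0.8819

Var(L−P) = 1 + 1 − 2·0.28 = 2 − 0.56 = 1.44.
Because errors are independent across components, Cov(Tᵢ,Tⱼ) = Cov(Xᵢ,Xⱼ); the off-diagonal part of the true-score variance is the same as above.
True-score variance = [0.88 + 0.95] − 0.56 = 1.83 − 0.56 = 1.27.
Reliability = 1.27 / 1.44 = 0.8819.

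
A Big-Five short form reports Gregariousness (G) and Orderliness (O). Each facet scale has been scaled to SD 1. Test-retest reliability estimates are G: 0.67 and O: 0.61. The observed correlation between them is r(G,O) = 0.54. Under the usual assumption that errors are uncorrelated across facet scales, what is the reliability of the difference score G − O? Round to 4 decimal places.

Var(G−O) = 1 + 1 − 2·0.54 = 2 − 1.08 = 0.92.
With uncorrelated errors the cross-covariances are all true-score covariance, so they carry over unchanged; only the diagonal terms shrink to ρᵢσᵢ².
True-score variance = [0.67 + 0.61] − 1.08 = 1.28 − 1.08 = 0.2.
Reliability = 0.2 / 0.92 = 0.2174.

0.2174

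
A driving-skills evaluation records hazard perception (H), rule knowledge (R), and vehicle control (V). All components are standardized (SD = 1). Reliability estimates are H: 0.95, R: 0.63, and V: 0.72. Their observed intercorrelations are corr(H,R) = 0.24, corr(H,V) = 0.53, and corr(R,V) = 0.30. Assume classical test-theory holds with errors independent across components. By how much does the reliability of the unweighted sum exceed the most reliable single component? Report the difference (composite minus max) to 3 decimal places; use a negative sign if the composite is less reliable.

-0.086

Var(sum) = 3 + 2.14 = 5.14; true-score variance = 2.3 + 2.14 = 4.44; composite reliability = 0.8638.
Max component reliability = 0.9500.
Difference = 0.8638 − 0.9500 = -0.086.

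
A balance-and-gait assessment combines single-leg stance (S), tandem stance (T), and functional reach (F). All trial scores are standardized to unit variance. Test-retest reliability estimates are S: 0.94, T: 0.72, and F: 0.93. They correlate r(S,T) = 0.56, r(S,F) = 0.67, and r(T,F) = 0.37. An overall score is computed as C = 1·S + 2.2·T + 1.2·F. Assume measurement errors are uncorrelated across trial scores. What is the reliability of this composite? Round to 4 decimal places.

0.8861

Var(C) = 1 + 2.2² + 1.2² + 2·[2.2·0.56 + 1.2·0.67 + 2.64·0.37] = 7.28 + 6.0256 = 13.3056.
Because errors are independent across components, Cov(Tᵢ,Tⱼ) = Cov(Xᵢ,Xⱼ); the off-diagonal part of the true-score variance is the same as above.
True-score variance = [0.94 + 2.2²·0.72 + 1.2²·0.93] + 6.0256 = 5.764 + 6.0256 = 11.7896.
Reliability = 11.7896 / 13.3056 = 0.8861.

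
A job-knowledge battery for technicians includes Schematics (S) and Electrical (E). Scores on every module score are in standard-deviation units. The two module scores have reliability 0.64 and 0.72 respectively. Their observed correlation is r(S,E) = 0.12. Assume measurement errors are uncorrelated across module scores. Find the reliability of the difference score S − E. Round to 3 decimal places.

Var(S−E) = 1 + 1 − 2·0.12 = 2 − 0.24 = 1.76.
With uncorrelated errors the cross-covariances are all true-score covariance, so they carry over unchanged; only the diagonal terms shrink to ρᵢσᵢ².
True-score variance = [0.64 + 0.72] − 0.24 = 1.36 − 0.24 = 1.12.
Reliability = 1.12 / 1.76 = 0.636.

0.636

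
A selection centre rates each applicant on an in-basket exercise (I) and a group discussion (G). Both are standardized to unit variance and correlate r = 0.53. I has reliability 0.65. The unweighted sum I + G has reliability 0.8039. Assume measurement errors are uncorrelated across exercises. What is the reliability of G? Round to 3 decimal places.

0.750

Var(I+G) = 2 + 2·0.53 = 3.060.
True-score variance = ρ_I + ρ_G + 2·0.53, so 0.8039 = (0.65 + ρ_G + 1.06) / 3.060.
ρ_G = 0.8039·3.060 − 0.65 − 1.06 = 0.750.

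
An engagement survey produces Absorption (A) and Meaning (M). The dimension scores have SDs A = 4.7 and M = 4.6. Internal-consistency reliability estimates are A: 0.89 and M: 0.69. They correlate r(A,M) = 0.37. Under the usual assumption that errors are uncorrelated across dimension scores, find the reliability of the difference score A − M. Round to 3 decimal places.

Var(A−M) = 4.7² + 4.6² − 2·4.7·4.6·0.37 = 43.25 − 15.9988 = 27.2512.
With uncorrelated errors the cross-covariances are all true-score covariance, so they carry over unchanged; only the diagonal terms shrink to ρᵢσᵢ².
True-score variance = [4.7²·0.89 + 4.6²·0.69] − 15.9988 = 34.2605 − 15.9988 = 18.2617.
Reliability = 18.2617 / 27.2512 = 0.670.

0.670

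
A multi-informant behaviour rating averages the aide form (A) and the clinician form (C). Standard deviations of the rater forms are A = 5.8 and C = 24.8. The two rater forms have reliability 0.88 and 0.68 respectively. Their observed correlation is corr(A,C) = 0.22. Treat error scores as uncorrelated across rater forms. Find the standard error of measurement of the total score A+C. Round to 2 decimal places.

14.17

Var(total) = 648.68 + 63.2896 = 711.97.
True-score variance = 447.83 + 63.2896 = 511.12, so reliability = 0.7179.
Error variance = 711.97 − 511.12 = 200.85; SEM = √200.85 = 14.17.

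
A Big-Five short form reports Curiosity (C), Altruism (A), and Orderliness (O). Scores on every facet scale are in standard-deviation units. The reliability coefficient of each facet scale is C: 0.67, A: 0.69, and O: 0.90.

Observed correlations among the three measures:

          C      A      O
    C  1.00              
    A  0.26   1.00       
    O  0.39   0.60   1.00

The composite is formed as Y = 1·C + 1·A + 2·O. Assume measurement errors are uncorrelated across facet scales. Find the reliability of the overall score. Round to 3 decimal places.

0.901

Var(Y) = 1 + 1 + 2² + 2·[0.26 + 2·0.39 + 2·0.60] = 6 + 4.48 = 10.48.
Under uncorrelated errors the observed covariances equal the true-score covariances, so only the own-variance terms attenuate.
True-score variance = [0.67 + 0.69 + 2²·0.90] + 4.48 = 4.96 + 4.48 = 9.44.
Reliability = 9.44 / 10.48 = 0.901.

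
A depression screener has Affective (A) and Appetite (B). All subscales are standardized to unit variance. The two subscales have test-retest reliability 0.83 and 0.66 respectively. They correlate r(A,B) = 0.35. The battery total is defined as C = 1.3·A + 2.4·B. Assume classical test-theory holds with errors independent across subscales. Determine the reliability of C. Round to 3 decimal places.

0.767

Var(C) = 1.3² + 2.4² + 2·[3.12·0.35] = 7.45 + 2.184 = 9.634.
Under uncorrelated errors the observed covariances equal the true-score covariances, so only the own-variance terms attenuate.
True-score variance = [1.3²·0.83 + 2.4²·0.66] + 2.184 = 5.2043 + 2.184 = 7.3883.
Reliability = 7.3883 / 9.634 = 0.767.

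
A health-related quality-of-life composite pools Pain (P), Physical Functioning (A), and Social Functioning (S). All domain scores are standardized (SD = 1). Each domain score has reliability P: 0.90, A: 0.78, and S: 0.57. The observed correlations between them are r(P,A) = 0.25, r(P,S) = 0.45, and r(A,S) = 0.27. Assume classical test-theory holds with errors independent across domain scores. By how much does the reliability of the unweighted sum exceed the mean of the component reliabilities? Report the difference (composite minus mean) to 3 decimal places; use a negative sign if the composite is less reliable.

Var(sum) = 3 + 1.94 = 4.94; true-score variance = 2.25 + 1.94 = 4.19; composite reliability = 0.8482.
Mean component reliability = 0.7500.
Difference = 0.8482 − 0.7500 = 0.098.

0.098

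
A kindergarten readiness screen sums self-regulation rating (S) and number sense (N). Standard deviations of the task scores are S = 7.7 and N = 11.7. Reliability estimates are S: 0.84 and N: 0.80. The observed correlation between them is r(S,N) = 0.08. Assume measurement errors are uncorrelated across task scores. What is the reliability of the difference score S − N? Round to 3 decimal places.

Var(S−N) = 7.7² + 11.7² − 2·7.7·11.7·0.08 = 196.18 − 14.4144 = 181.766.
With uncorrelated errors the cross-covariances are all true-score covariance, so they carry over unchanged; only the diagonal terms shrink to ρᵢσᵢ².
True-score variance = [7.7²·0.84 + 11.7²·0.80] − 14.4144 = 159.316 − 14.4144 = 144.901.
Reliability = 144.901 / 181.766 = 0.797.

0.797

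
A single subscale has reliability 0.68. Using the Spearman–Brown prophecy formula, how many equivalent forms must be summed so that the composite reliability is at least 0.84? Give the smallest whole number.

k ≥ ρ*(1−ρ₁)/(ρ₁(1−ρ*)) = 0.84·0.32 / (0.68·0.16) = 2.471.
Smallest integer k = 3.

3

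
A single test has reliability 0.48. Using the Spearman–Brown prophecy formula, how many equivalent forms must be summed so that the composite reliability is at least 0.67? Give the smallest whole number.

k ≥ ρ*(1−ρ₁)/(ρ₁(1−ρ*)) = 0.67·0.52 / (0.48·0.33) = 2.199.
Smallest integer k = 3.

3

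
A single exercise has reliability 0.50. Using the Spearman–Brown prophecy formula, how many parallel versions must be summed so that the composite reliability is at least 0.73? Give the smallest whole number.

3

k ≥ ρ*(1−ρ₁)/(ρ₁(1−ρ*)) = 0.73·0.50 / (0.50·0.27) = 2.704.
Smallest integer k = 3.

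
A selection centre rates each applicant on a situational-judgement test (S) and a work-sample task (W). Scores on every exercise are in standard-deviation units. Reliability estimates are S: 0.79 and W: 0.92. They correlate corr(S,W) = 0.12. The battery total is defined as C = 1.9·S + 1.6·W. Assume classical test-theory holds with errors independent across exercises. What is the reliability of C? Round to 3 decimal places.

0.860

Var(C) = 1.9² + 1.6² + 2·[3.04·0.12] = 6.17 + 0.7296 = 6.8996.
Under uncorrelated errors the observed covariances equal the true-score covariances, so only the own-variance terms attenuate.
True-score variance = [1.9²·0.79 + 1.6²·0.92] + 0.7296 = 5.2071 + 0.7296 = 5.9367.
Reliability = 5.9367 / 6.8996 = 0.860.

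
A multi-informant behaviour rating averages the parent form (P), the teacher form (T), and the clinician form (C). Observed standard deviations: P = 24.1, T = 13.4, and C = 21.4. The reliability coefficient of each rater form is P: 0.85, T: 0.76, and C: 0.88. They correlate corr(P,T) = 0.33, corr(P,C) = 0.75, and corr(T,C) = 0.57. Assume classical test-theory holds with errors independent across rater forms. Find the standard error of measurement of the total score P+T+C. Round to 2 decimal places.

Var(total) = 1218.33 + 1313.66 = 2531.99.
True-score variance = 1033.16 + 1313.66 = 2346.82, so reliability = 0.9269.
Error variance = 2531.99 − 2346.82 = 185.171; SEM = √185.171 = 13.61.

13.61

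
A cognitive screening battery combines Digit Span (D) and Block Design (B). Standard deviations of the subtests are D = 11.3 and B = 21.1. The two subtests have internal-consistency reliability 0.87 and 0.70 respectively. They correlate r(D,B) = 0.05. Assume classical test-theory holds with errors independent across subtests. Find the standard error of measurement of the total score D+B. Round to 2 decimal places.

12.25

Var(total) = 572.9 + 23.843 = 596.743.
True-score variance = 422.737 + 23.843 = 446.58, so reliability = 0.7484.
Error variance = 596.743 − 446.58 = 150.163; SEM = √150.163 = 12.25.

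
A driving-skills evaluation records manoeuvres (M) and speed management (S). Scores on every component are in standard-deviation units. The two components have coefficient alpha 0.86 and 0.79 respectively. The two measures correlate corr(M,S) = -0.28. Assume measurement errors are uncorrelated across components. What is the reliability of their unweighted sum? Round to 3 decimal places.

0.757

Var(M+S) = 2 + 2·[(-0.28)] = 2 − 0.56 = 1.44.
Under uncorrelated errors the observed covariances equal the true-score covariances, so only the own-variance terms attenuate.
True-score variance = [0.86 + 0.79] − 0.56 = 1.65 − 0.56 = 1.09.
Reliability = 1.09 / 1.44 = 0.757.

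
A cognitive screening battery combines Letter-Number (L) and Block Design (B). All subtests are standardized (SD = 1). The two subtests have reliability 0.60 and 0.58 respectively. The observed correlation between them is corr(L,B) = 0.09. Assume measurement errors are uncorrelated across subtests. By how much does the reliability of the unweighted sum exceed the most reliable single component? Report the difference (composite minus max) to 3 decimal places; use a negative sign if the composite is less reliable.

0.024

Var(sum) = 2 + 0.18 = 2.18; true-score variance = 1.18 + 0.18 = 1.36; composite reliability = 0.6239.
Max component reliability = 0.6000.
Difference = 0.6239 − 0.6000 = 0.024.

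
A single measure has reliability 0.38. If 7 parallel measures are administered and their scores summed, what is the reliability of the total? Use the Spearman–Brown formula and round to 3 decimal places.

ρ_k = kρ / (1 + (k−1)ρ) = 7·0.38 / (1 + 6·0.38) = 2.660 / 3.280 = 0.811.

0.811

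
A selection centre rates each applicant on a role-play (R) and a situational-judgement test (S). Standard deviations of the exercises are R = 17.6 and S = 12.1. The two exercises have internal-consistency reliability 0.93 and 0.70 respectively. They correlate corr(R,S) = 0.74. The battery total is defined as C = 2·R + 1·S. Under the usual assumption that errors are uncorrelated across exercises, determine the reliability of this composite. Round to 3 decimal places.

Var(C) = 2²·17.6² + 12.1² + 2·[2·17.6·12.1·0.74] = 1385.45 + 630.362 = 2015.81.
Because errors are independent across components, Cov(Tᵢ,Tⱼ) = Cov(Xᵢ,Xⱼ); the off-diagonal part of the true-score variance is the same as above.
True-score variance = [2²·17.6²·0.93 + 12.1²·0.70] + 630.362 = 1254.79 + 630.362 = 1885.16.
Reliability = 1885.16 / 2015.81 = 0.935.

0.935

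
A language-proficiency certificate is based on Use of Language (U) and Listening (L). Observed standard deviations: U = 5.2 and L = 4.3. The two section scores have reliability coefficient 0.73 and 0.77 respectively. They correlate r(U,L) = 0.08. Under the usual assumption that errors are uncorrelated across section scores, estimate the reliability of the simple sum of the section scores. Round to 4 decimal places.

0.7647

Var(U+L) = 5.2² + 4.3² + 2·[5.2·4.3·0.08] = 45.53 + 3.5776 = 49.1076.
Under uncorrelated errors the observed covariances equal the true-score covariances, so only the own-variance terms attenuate.
True-score variance = [5.2²·0.73 + 4.3²·0.77] + 3.5776 = 33.9765 + 3.5776 = 37.5541.
Reliability = 37.5541 / 49.1076 = 0.7647.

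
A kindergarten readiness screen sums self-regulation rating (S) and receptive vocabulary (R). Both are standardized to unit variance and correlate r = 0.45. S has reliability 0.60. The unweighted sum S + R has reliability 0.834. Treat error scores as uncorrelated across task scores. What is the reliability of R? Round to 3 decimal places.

Var(S+R) = 2 + 2·0.45 = 2.900.
True-score variance = ρ_S + ρ_R + 2·0.45, so 0.834 = (0.60 + ρ_R + 0.90) / 2.900.
ρ_R = 0.834·2.900 − 0.60 − 0.90 = 0.919.

0.919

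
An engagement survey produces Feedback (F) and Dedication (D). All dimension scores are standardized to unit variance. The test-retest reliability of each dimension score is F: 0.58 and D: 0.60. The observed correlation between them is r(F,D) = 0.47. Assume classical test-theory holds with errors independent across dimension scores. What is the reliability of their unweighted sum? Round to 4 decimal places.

Var(F+D) = 2 + 2·[0.47] = 2 + 0.94 = 2.94.
Because errors are independent across components, Cov(Tᵢ,Tⱼ) = Cov(Xᵢ,Xⱼ); the off-diagonal part of the true-score variance is the same as above.
True-score variance = [0.58 + 0.60] + 0.94 = 1.18 + 0.94 = 2.12.
Reliability = 2.12 / 2.94 = 0.7211.

0.7211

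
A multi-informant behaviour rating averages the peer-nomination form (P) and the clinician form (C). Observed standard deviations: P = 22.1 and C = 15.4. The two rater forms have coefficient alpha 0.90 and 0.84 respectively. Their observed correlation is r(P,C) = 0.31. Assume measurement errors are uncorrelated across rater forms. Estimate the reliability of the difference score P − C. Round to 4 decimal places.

Var(P−C) = 22.1² + 15.4² − 2·22.1·15.4·0.31 = 725.57 − 211.011 = 514.559.
Because errors are independent across components, Cov(Tᵢ,Tⱼ) = Cov(Xᵢ,Xⱼ); the off-diagonal part of the true-score variance is the same as above.
True-score variance = [22.1²·0.90 + 15.4²·0.84] − 211.011 = 638.783 − 211.011 = 427.773.
Reliability = 427.773 / 514.559 = 0.8313.

0.8313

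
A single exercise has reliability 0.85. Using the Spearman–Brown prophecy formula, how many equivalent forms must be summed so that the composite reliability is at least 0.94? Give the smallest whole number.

k ≥ ρ*(1−ρ₁)/(ρ₁(1−ρ*)) = 0.94·0.15 / (0.85·0.06) = 2.765.
Smallest integer k = 3.

3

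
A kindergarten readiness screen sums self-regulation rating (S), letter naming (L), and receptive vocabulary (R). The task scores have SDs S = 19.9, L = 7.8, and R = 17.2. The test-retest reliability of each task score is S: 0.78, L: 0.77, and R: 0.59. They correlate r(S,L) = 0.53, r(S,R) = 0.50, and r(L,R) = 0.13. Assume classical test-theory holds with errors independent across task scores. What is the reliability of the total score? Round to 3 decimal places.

Var(S+L+R) = 19.9² + 7.8² + 17.2² + 2·[19.9·7.8·0.53 + 19.9·17.2·0.50 + 7.8·17.2·0.13] = 752.69 + 541.695 = 1294.38.
Under uncorrelated errors the observed covariances equal the true-score covariances, so only the own-variance terms attenuate.
True-score variance = [19.9²·0.78 + 7.8²·0.77 + 17.2²·0.59] + 541.695 = 530.28 + 541.695 = 1071.97.
Reliability = 1071.97 / 1294.38 = 0.828.

0.828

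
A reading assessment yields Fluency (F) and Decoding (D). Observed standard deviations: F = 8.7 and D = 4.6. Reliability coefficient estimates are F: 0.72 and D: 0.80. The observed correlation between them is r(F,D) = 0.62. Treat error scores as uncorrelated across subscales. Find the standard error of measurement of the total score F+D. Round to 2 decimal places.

5.04

Var(total) = 96.85 + 49.6248 = 146.475.
True-score variance = 71.4248 + 49.6248 = 121.05, so reliability = 0.8264.
Error variance = 146.475 − 121.05 = 25.4252; SEM = √25.4252 = 5.04.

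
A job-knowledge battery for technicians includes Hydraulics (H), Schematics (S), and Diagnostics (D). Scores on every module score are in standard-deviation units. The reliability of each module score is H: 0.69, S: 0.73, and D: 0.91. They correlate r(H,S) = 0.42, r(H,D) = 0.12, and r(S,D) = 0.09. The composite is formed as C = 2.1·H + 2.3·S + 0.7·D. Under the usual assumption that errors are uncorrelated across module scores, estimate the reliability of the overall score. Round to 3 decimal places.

0.809

Var(C) = 2.1² + 2.3² + 0.7² + 2·[4.83·0.42 + 1.47·0.12 + 1.61·0.09] = 10.19 + 4.6998 = 14.8898.
Under uncorrelated errors the observed covariances equal the true-score covariances, so only the own-variance terms attenuate.
True-score variance = [2.1²·0.69 + 2.3²·0.73 + 0.7²·0.91] + 4.6998 = 7.3505 + 4.6998 = 12.0503.
Reliability = 12.0503 / 14.8898 = 0.809.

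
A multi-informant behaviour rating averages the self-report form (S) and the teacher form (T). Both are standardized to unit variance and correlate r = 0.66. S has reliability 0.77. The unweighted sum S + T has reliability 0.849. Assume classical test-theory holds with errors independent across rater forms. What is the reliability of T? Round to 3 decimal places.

0.729

Var(S+T) = 2 + 2·0.66 = 3.320.
True-score variance = ρ_S + ρ_T + 2·0.66, so 0.849 = (0.77 + ρ_T + 1.32) / 3.320.
ρ_T = 0.849·3.320 − 0.77 − 1.32 = 0.729.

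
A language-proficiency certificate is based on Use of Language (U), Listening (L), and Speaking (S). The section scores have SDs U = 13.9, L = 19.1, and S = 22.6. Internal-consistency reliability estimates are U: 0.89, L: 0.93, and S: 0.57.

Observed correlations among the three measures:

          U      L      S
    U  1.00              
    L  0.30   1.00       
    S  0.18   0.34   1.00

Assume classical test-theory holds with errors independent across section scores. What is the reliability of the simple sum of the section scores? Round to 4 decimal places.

0.8370

Var(U+L+S) = 13.9² + 19.1² + 22.6² + 2·[13.9·19.1·0.30 + 13.9·22.6·0.18 + 19.1·22.6·0.34] = 1068.78 + 565.913 = 1634.69.
With uncorrelated errors the cross-covariances are all true-score covariance, so they carry over unchanged; only the diagonal terms shrink to ρᵢσᵢ².
True-score variance = [13.9²·0.89 + 19.1²·0.93 + 22.6²·0.57] + 565.913 = 802.363 + 565.913 = 1368.28.
Reliability = 1368.28 / 1634.69 = 0.8370.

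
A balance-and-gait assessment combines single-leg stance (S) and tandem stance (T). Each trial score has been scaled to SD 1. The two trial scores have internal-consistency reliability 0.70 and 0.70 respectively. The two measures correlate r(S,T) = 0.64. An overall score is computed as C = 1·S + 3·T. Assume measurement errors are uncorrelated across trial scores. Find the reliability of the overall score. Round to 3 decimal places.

Var(C) = 1 + 3² + 2·[3·0.64] = 10 + 3.84 = 13.84.
Because errors are independent across components, Cov(Tᵢ,Tⱼ) = Cov(Xᵢ,Xⱼ); the off-diagonal part of the true-score variance is the same as above.
True-score variance = [0.70 + 3²·0.70] + 3.84 = 7 + 3.84 = 10.84.
Reliability = 10.84 / 13.84 = 0.783.

0.783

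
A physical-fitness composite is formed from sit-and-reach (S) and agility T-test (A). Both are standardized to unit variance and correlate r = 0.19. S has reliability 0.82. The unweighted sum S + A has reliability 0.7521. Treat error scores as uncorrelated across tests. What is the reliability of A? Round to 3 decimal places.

0.590

Var(S+A) = 2 + 2·0.19 = 2.380.
True-score variance = ρ_S + ρ_A + 2·0.19, so 0.7521 = (0.82 + ρ_A + 0.38) / 2.380.
ρ_A = 0.7521·2.380 − 0.82 − 0.38 = 0.590.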